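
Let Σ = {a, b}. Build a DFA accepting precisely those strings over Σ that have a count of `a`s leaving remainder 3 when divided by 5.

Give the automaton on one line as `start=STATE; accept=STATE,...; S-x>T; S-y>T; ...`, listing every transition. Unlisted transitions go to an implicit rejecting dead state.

start=q0; accept=q3; q0-a>q1; q0-b>q0; q1-a>q2; q1-b>q1; q2-a>q3; q2-b>q2; q3-a>q4; q3-b>q3; q4-a>q0; q4-b>q4

The only thing that matters is how many `a`s have appeared, reduced mod 5. Use one state per residue: q0 for 0, …, q4 for 4. Reading `a` moves to the next residue; anything else stays put. q3 is accepting.
        a   b  
>  q0   q1  q0 
   q1   q2  q1 
   q2   q3  q2 
 * q3   q4  q3 
   q4   q0  q4 
(> = start, * = accepting)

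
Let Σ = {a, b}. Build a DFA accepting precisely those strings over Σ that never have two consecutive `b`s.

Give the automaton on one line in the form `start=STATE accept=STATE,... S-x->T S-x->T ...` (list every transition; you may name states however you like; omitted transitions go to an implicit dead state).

Track partial matches of the forbidden pattern `bb`. State q2 is a dead state reached once `bb` has occurred; every other state accepts. q0 means no part of `bb` is currently matched.
        a   b  
>* q0   q0  q1 
 * q1   q0  q2 
   q2   q2  q2 
(> = start, * = accepting)

start=q0 accept=q0,q1 q0-a->q0 q0-b->q1 q1-a->q0 q1-b->q2 q2-a->q2 q2-b->q2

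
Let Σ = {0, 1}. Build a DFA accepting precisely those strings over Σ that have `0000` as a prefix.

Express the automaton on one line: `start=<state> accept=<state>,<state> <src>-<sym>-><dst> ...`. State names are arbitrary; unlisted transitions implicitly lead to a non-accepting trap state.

start=s0 accept=s4 s0-0->s1 s0-1->s5 s1-0->s2 s1-1->s5 s2-0->s3 s2-1->s5 s3-0->s4 s3-1->s5 s4-0->s4 s4-1->s4 s5-0->s5 s5-1->s5

Walk along `0000` while the input agrees: from s0 take `0` to s1, and so on. Any deviation drops to the rejecting sink s5. Once s4 is reached the prefix is confirmed and every continuation is accepted.
A 6-state machine:
        0   1  
>  s0   s1  s5 
   s1   s2  s5 
   s2   s3  s5 
   s3   s4  s5 
 * s4   s4  s4 
   s5   s5  s5 
(> = start, * = accepting)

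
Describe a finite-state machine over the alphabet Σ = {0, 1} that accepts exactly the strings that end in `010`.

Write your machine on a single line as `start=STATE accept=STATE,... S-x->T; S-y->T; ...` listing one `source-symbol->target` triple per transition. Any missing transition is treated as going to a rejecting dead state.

Remember how much of `010` the current input suffix matches. State q0 means no match yet; q1 means the last symbol is `0`; q2 means the last 2 symbols are `01`; q3 means the last 3 symbols are `010`. Only q3 accepts. On a mismatch, fall back to the longest proper suffix that is still a prefix of `010`.
        0   1  
>  q0   q1  q0 
   q1   q1  q2 
   q2   q3  q0 
 * q3   q1  q2 
(> = start, * = accepting)

start=q0; accept=q3; q0-0->q1; q0-1->q0; q1-0->q1; q1-1->q2; q2-0->q3; q2-1->q0; q3-0->q1; q3-1->q2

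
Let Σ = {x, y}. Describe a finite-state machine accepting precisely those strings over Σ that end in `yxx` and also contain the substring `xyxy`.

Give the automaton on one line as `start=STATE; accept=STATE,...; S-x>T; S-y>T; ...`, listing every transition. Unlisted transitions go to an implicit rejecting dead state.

Run two small machines in parallel and take their product. The first has 4 states tracking how much of the suffix `yxx` has currently been matched; the second has 5 states tracking whether and how much of `xyxy` has been seen. A product state is a pair (one from each), accepting exactly when both do.
11 states suffice.
          x    y  
>  q0     q1   q2 
   q1     q1   q3 
   q2     q4   q2 
   q3     q5   q2 
   q4     q6   q3 
   q5     q6   q7 
   q6     q1   q3 
   q7     q8   q7 
   q8     q9   q7 
 * q9    q10   q7 
   q10   q10   q7 
(> = start, * = accepting)

start=q0; accept=q9; q0-x>q1; q0-y>q2; q1-x>q1; q1-y>q3; q2-x>q4; q2-y>q2; q3-x>q5; q3-y>q2; q4-x>q6; q4-y>q3; q5-x>q6; q5-y>q7; q6-x>q1; q6-y>q3; q7-x>q8; q7-y>q7; q8-x>q9; q8-y>q7; q9-x>q10; q9-y>q7; q10-x>q10; q10-y>q7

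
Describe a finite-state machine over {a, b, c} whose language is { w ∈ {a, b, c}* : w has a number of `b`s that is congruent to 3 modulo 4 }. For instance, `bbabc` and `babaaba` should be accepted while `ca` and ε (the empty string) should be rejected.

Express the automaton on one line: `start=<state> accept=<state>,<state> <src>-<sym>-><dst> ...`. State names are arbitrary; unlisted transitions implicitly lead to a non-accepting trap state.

start=q0 accept=q3 q0-a->q0 q0-b->q1 q0-c->q0 q1-a->q1 q1-b->q2 q1-c->q1 q2-a->q2 q2-b->q3 q2-c->q2 q3-a->q3 q3-b->q0 q3-c->q3

The only thing that matters is how many `b`s have appeared, reduced mod 4. Use one state per residue: q0 for 0, …, q3 for 3. Reading `b` moves to the next residue; anything else stays put. q3 is accepting.
A 4-state machine:
        a   b   c  
>  q0   q0  q1  q0 
   q1   q1  q2  q1 
   q2   q2  q3  q2 
 * q3   q3  q0  q3 
(> = start, * = accepting)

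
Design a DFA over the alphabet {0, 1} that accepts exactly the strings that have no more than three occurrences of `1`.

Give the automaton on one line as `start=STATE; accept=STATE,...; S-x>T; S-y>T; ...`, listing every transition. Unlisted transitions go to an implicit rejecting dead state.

start=q0; accept=q0,q1,q2,q3; q0-0>q0; q0-1>q1; q1-0>q1; q1-1>q2; q2-0>q2; q2-1>q3; q3-0>q3; q3-1>q4; q4-0>q4; q4-1>q4

Count `1`s, saturating at 4: states q0 through q3 mean 0 through 3 `1`s seen; q4 means more than 3. Each `1` increments (capped at q4); other symbols loop. Accept from {q0, q1, q2, q3}.
5 states suffice.
        0   1  
>* q0   q0  q1 
 * q1   q1  q2 
 * q2   q2  q3 
 * q3   q3  q4 
   q4   q4  q4 
(> = start, * = accepting)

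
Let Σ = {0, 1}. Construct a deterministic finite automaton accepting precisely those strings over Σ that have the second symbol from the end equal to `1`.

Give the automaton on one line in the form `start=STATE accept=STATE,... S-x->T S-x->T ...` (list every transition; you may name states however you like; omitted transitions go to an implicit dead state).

A DFA must remember the last 2 symbols (since which symbol is second-to-last isn't known until the input ends). Use one state per possible window of the last ≤2 symbols; accept from those whose window starts with `1`.
7 states suffice.
        0   1  
>  q0   q1  q2 
   q1   q3  q4 
   q2   q5  q6 
   q3   q3  q4 
   q4   q5  q6 
 * q5   q3  q4 
 * q6   q5  q6 
(> = start, * = accepting)

start=q0 accept=q5,q6 q0-0->q1 q0-1->q2 q1-0->q3 q1-1->q4 q2-0->q5 q2-1->q6 q3-0->q3 q3-1->q4 q4-0->q5 q4-1->q6 q5-0->q3 q5-1->q4 q6-0->q5 q6-1->q6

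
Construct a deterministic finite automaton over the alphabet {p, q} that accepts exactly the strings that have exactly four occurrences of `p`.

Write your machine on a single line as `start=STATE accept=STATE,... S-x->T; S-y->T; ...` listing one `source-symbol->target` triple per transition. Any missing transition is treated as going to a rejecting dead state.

start=s0; accept=s4; s0-p->s1; s0-q->s0; s1-p->s2; s1-q->s1; s2-p->s3; s2-q->s2; s3-p->s4; s3-q->s3; s4-p->s5; s4-q->s4; s5-p->s5; s5-q->s5

Only the number of `p`s matters, and only up to 5. Make a chain s0 → s1 → s2 → s3 → s4 → s5 advanced by each `p` (with s5 absorbing); every other symbol self-loops. The accepting set is {s4}.
With 6 states:
        p   q  
>  s0   s1  s0 
   s1   s2  s1 
   s2   s3  s2 
   s3   s4  s3 
 * s4   s5  s4 
   s5   s5  s5 
(> = start, * = accepting)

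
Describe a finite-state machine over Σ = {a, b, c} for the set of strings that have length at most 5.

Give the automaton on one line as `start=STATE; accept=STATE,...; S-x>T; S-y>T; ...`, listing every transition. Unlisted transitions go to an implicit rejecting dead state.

start=s0; accept=s0,s1,s2,s3,s4,s5; s0-a>s1; s0-b>s1; s0-c>s1; s1-a>s2; s1-b>s2; s1-c>s2; s2-a>s3; s2-b>s3; s2-c>s3; s3-a>s4; s3-b>s4; s3-c>s4; s4-a>s5; s4-b>s5; s4-c>s5; s5-a>s6; s5-b>s6; s5-c>s6; s6-a>s6; s6-b>s6; s6-c>s6

Count input length up to 6: every symbol moves from s0 toward s6, which means 'more than 5' and absorbs. Accept from {s0, s1, s2, s3, s4, s5}.
        a   b   c  
>* s0   s1  s1  s1 
 * s1   s2  s2  s2 
 * s2   s3  s3  s3 
 * s3   s4  s4  s4 
 * s4   s5  s5  s5 
 * s5   s6  s6  s6 
   s6   s6  s6  s6 
(> = start, * = accepting)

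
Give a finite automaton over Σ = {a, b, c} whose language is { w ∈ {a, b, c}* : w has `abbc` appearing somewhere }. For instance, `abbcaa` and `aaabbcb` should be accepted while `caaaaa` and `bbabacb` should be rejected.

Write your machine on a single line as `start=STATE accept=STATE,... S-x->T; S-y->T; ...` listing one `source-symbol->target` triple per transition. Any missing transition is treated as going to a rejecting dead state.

start=s0; accept=s4; s0-a->s1; s0-b->s0; s0-c->s0; s1-a->s1; s1-b->s2; s1-c->s0; s2-a->s1; s2-b->s3; s2-c->s0; s3-a->s1; s3-b->s0; s3-c->s4; s4-a->s4; s4-b->s4; s4-c->s4

Track how much of `abbc` has been matched so far: state s0 is no progress, s4 is the absorbing accept state reached once `abbc` has occurred. Intermediate states record partial matches; on a mismatch, fall back to the longest reusable overlap.
5 states suffice.
        a   b   c  
>  s0   s1  s0  s0 
   s1   s1  s2  s0 
   s2   s1  s3  s0 
   s3   s1  s0  s4 
 * s4   s4  s4  s4 
(> = start, * = accepting)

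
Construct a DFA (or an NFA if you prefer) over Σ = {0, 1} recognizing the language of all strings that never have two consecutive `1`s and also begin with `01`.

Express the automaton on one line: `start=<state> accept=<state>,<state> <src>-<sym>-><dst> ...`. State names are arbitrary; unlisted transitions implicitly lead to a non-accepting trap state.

start=q0 accept=q3,q4 q0-0->q1 q0-1->q2 q1-0->q2 q1-1->q3 q2-0->q2 q2-1->q2 q3-0->q4 q3-1->q2 q4-0->q4 q4-1->q3

Build one automaton per condition and run them in lockstep. One (3 states) tracks partial matches of the forbidden pattern `11`; the other (4 states) tracks whether the input so far still matches the prefix `01`. Each combined state is a pair, one component from each; accept when both components accept. After merging equivalent states the machine shrinks.
A 5-state machine:
        0   1  
>  q0   q1  q2 
   q1   q2  q3 
   q2   q2  q2 
 * q3   q4  q2 
 * q4   q4  q3 
(> = start, * = accepting)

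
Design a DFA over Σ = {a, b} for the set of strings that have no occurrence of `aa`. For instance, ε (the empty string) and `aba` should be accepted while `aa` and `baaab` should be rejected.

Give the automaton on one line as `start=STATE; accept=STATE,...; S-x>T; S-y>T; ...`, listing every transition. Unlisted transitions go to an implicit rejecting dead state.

This is the complement of 'contains `aa`'. Use the same substring-matching states — q0 through q2 holding how much of `aa` has just been matched — but flip the accepting set: everything except the trap q2 accepts.
With 3 states:
        a   b  
>* q0   q1  q0 
 * q1   q2  q0 
   q2   q2  q2 
(> = start, * = accepting)

start=q0; accept=q0,q1; q0-a>q1; q0-b>q0; q1-a>q2; q1-b>q0; q2-a>q2; q2-b>q2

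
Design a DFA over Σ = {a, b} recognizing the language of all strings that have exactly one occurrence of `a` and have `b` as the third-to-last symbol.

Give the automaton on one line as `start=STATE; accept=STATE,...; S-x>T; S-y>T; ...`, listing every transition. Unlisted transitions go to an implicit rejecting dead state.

start=s0; accept=s8,s9,s10; s0-a>s1; s0-b>s2; s1-a>s3; s1-b>s4; s2-a>s5; s2-b>s6; s3-a>s3; s3-b>s3; s4-a>s3; s4-b>s7; s5-a>s3; s5-b>s8; s6-a>s9; s6-b>s6; s7-a>s3; s7-b>s10; s8-a>s3; s8-b>s7; s9-a>s3; s9-b>s8; s10-a>s3; s10-b>s10

Run two small machines in parallel and take their product. The first has 3 states tracking the count of `a`s, saturating at 2; the second has 15 states tracking the last 3 symbols read. A product state is a pair (one from each), accepting exactly when both do. After merging equivalent states the machine shrinks.
An 11-state machine:
          a    b  
>  s0     s1   s2 
   s1     s3   s4 
   s2     s5   s6 
   s3     s3   s3 
   s4     s3   s7 
   s5     s3   s8 
   s6     s9   s6 
   s7     s3  s10 
 * s8     s3   s7 
 * s9     s3   s8 
 * s10    s3  s10 
(> = start, * = accepting)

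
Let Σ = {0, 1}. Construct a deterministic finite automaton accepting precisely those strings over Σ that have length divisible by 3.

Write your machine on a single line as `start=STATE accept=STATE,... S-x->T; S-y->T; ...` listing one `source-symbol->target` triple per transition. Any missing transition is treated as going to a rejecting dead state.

start=A; accept=A; A-0->B; A-1->B; B-0->C; B-1->C; C-0->A; C-1->A

Only the length mod 3 matters, so use a 3-cycle: from any state, every input symbol moves to the next state, wrapping C back to A. Mark A accepting.
With 3 states:
       0  1 
>* A   B  B 
   B   C  C 
   C   A  A 
(> = start, * = accepting)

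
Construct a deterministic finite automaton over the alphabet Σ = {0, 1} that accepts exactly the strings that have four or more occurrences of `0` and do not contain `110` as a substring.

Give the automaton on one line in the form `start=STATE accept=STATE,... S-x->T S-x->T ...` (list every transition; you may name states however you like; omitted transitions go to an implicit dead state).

Build one automaton per condition and run them in lockstep. The first has 6 states tracking the count of `0`s, saturating at 5; the second has 4 states tracking partial matches of the forbidden pattern `110`. A product state is a pair (one from each), accepting exactly when both do. After merging equivalent states the machine shrinks.
A 12-state machine:
          0    1  
>  q0     q1   q2 
   q1     q3   q4 
   q2     q1   q5 
   q3     q6   q7 
   q4     q3   q5 
   q5     q5   q5 
   q6     q8   q9 
   q7     q6   q5 
 * q8     q8  q10 
   q9     q8   q5 
 * q10    q8  q11 
 * q11    q5  q11 
(> = start, * = accepting)

start=q0 accept=q8,q10,q11 q0-0->q1 q0-1->q2 q1-0->q3 q1-1->q4 q2-0->q1 q2-1->q5 q3-0->q6 q3-1->q7 q4-0->q3 q4-1->q5 q5-0->q5 q5-1->q5 q6-0->q8 q6-1->q9 q7-0->q6 q7-1->q5 q8-0->q8 q8-1->q10 q9-0->q8 q9-1->q5 q10-0->q8 q10-1->q11 q11-0->q5 q11-1->q11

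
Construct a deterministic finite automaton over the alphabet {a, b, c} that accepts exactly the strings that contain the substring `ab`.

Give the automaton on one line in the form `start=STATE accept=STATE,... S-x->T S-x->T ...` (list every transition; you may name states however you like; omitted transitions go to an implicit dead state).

States s0..s1 record the length of the longest prefix of `ab` that matches the current input suffix. Reaching s2 means `ab` has been seen, and we stay there forever. Accept from s2.
With 3 states:
        a   b   c  
>  s0   s1  s0  s0 
   s1   s1  s2  s0 
 * s2   s2  s2  s2 
(> = start, * = accepting)

start=s0 accept=s2 s0-a->s1 s0-b->s0 s0-c->s0 s1-a->s1 s1-b->s2 s1-c->s0 s2-a->s2 s2-b->s2 s2-c->s2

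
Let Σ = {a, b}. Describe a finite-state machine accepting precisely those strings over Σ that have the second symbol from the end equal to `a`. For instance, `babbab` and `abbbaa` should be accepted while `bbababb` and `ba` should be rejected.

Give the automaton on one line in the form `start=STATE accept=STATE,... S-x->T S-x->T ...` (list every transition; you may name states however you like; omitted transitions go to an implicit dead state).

start=q0 accept=q3,q4 q0-a->q1 q0-b->q2 q1-a->q3 q1-b->q4 q2-a->q5 q2-b->q6 q3-a->q3 q3-b->q4 q4-a->q5 q4-b->q6 q5-a->q3 q5-b->q4 q6-a->q5 q6-b->q6

Because acceptance depends on a position counted from the end, the machine has to buffer the most recent 2 symbols. Make each state the string of the last up-to-2 symbols read; on input `x` shift the window left and append `x`. Accept when the buffered window has length 2 and begins with `a`.
        a   b  
>  q0   q1  q2 
   q1   q3  q4 
   q2   q5  q6 
 * q3   q3  q4 
 * q4   q5  q6 
   q5   q3  q4 
   q6   q5  q6 
(> = start, * = accepting)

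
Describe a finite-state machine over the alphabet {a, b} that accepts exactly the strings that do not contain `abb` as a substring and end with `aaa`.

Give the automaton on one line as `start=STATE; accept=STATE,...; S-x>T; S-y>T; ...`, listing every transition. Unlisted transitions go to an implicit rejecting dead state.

Build one automaton per condition and run them in lockstep. One (4 states) tracks partial matches of the forbidden pattern `abb`; the other (4 states) tracks how much of the suffix `aaa` has currently been matched. Each combined state is a pair, one component from each; accept when both components accept. After merging equivalent states the machine shrinks.
6 states suffice.
        a   b  
>  S0   S1  S0 
   S1   S2  S3 
   S2   S4  S3 
   S3   S1  S5 
 * S4   S4  S3 
   S5   S5  S5 
(> = start, * = accepting)

start=S0; accept=S4; S0-a>S1; S0-b>S0; S1-a>S2; S1-b>S3; S2-a>S4; S2-b>S3; S3-a>S1; S3-b>S5; S4-a>S4; S4-b>S3; S5-a>S5; S5-b>S5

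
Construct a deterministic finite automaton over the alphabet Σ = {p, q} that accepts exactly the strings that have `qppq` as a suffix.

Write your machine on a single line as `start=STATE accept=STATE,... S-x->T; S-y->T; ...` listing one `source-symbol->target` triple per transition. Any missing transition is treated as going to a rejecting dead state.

start=s0; accept=s4; s0-p->s0; s0-q->s1; s1-p->s2; s1-q->s1; s2-p->s3; s2-q->s1; s3-p->s0; s3-q->s4; s4-p->s2; s4-q->s1

Let each state record the length of the longest suffix of the input read so far that is also a prefix of `qppq`. s1 means the last symbol is `q`; s2 means the last 2 symbols are `qp`; s3 means the last 3 symbols are `qpp`; s4 means the last 4 symbols are `qppq`. Accept only at s4, where the string currently ends in `qppq`.
5 states suffice.
        p   q  
>  s0   s0  s1 
   s1   s2  s1 
   s2   s3  s1 
   s3   s0  s4 
 * s4   s2  s1 
(> = start, * = accepting)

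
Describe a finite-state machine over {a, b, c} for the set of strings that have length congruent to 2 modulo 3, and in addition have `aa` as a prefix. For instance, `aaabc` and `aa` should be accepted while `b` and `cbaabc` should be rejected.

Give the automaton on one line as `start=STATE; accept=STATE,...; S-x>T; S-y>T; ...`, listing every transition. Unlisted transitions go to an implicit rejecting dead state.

Build one automaton per condition and run them in lockstep. One (3 states) tracks the input length modulo 3; the other (4 states) tracks whether the input so far still matches the prefix `aa`. Each combined state is a pair, one component from each; accept when both components accept.
With 8 states:
        a   b   c  
>  s0   s1  s2  s2 
   s1   s3  s4  s4 
   s2   s4  s4  s4 
 * s3   s5  s5  s5 
   s4   s6  s6  s6 
   s5   s7  s7  s7 
   s6   s2  s2  s2 
   s7   s3  s3  s3 
(> = start, * = accepting)

start=s0; accept=s3; s0-a>s1; s0-b>s2; s0-c>s2; s1-a>s3; s1-b>s4; s1-c>s4; s2-a>s4; s2-b>s4; s2-c>s4; s3-a>s5; s3-b>s5; s3-c>s5; s4-a>s6; s4-b>s6; s4-c>s6; s5-a>s7; s5-b>s7; s5-c>s7; s6-a>s2; s6-b>s2; s6-c>s2; s7-a>s3; s7-b>s3; s7-c>s3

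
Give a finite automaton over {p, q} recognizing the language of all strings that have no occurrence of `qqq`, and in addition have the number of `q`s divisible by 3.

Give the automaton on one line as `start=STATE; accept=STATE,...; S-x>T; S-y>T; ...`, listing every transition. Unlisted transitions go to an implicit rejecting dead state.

Handle the two conditions separately and then intersect. The first has 4 states tracking partial matches of the forbidden pattern `qqq`; the second has 3 states tracking the count of `q`s modulo 3. A product state is a pair (one from each), accepting exactly when both do. After merging equivalent states the machine shrinks.
A 10-state machine:
        p   q  
>* s0   s0  s1 
   s1   s2  s3 
   s2   s2  s4 
   s3   s5  s6 
   s4   s5  s7 
   s5   s5  s8 
   s6   s6  s6 
 * s7   s0  s6 
 * s8   s0  s9 
   s9   s2  s6 
(> = start, * = accepting)

start=s0; accept=s0,s7,s8; s0-p>s0; s0-q>s1; s1-p>s2; s1-q>s3; s2-p>s2; s2-q>s4; s3-p>s5; s3-q>s6; s4-p>s5; s4-q>s7; s5-p>s5; s5-q>s8; s6-p>s6; s6-q>s6; s7-p>s0; s7-q>s6; s8-p>s0; s8-q>s9; s9-p>s2; s9-q>s6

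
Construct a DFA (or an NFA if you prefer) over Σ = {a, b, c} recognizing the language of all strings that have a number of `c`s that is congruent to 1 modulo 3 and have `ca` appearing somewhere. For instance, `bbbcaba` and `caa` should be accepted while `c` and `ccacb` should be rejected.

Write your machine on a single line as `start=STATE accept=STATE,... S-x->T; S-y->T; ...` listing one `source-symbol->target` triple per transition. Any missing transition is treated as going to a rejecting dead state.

start=s0; accept=s2; s0-a->s0; s0-b->s0; s0-c->s1; s1-a->s2; s1-b->s3; s1-c->s4; s2-a->s2; s2-b->s2; s2-c->s5; s3-a->s3; s3-b->s3; s3-c->s4; s4-a->s5; s4-b->s6; s4-c->s7; s5-a->s5; s5-b->s5; s5-c->s8; s6-a->s6; s6-b->s6; s6-c->s7; s7-a->s8; s7-b->s0; s7-c->s1; s8-a->s8; s8-b->s8; s8-c->s2

Run two small machines in parallel and take their product. The first has 3 states tracking the count of `c`s modulo 3; the second has 3 states tracking whether and how much of `ca` has been seen. A product state is a pair (one from each), accepting exactly when both do.
        a   b   c  
>  s0   s0  s0  s1 
   s1   s2  s3  s4 
 * s2   s2  s2  s5 
   s3   s3  s3  s4 
   s4   s5  s6  s7 
   s5   s5  s5  s8 
   s6   s6  s6  s7 
   s7   s8  s0  s1 
   s8   s8  s8  s2 
(> = start, * = accepting)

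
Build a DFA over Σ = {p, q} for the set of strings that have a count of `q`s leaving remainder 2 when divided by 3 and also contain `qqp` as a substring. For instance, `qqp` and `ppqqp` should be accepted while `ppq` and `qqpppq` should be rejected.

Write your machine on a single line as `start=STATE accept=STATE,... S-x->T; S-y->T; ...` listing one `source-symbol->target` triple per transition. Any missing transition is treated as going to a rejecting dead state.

start=s0; accept=s5; s0-p->s0; s0-q->s1; s1-p->s2; s1-q->s3; s2-p->s2; s2-q->s4; s3-p->s5; s3-q->s6; s4-p->s7; s4-q->s6; s5-p->s5; s5-q->s8; s6-p->s8; s6-q->s9; s7-p->s7; s7-q->s10; s8-p->s8; s8-q->s11; s9-p->s11; s9-q->s3; s10-p->s0; s10-q->s9; s11-p->s11; s11-q->s5

Build one automaton per condition and run them in lockstep. The first has 3 states tracking the count of `q`s modulo 3; the second has 4 states tracking whether and how much of `qqp` has been seen. A product state is a pair (one from each), accepting exactly when both do.
A 12-state machine:
          p    q  
>  s0     s0   s1 
   s1     s2   s3 
   s2     s2   s4 
   s3     s5   s6 
   s4     s7   s6 
 * s5     s5   s8 
   s6     s8   s9 
   s7     s7  s10 
   s8     s8  s11 
   s9    s11   s3 
   s10    s0   s9 
   s11   s11   s5 
(> = start, * = accepting)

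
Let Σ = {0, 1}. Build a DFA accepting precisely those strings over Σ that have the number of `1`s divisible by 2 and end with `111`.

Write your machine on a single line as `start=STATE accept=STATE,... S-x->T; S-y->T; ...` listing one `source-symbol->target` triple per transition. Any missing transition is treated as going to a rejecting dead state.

Handle the two conditions separately and then intersect. One (2 states) tracks the count of `1`s modulo 2; the other (4 states) tracks how much of the suffix `111` has currently been matched. Each combined state is a pair, one component from each; accept when both components accept.
With 8 states:
        0   1  
>  S0   S0  S1 
   S1   S2  S3 
   S2   S2  S4 
   S3   S0  S5 
   S4   S0  S6 
   S5   S2  S7 
   S6   S2  S7 
 * S7   S0  S5 
(> = start, * = accepting)

start=S0; accept=S7; S0-0->S0; S0-1->S1; S1-0->S2; S1-1->S3; S2-0->S2; S2-1->S4; S3-0->S0; S3-1->S5; S4-0->S0; S4-1->S6; S5-0->S2; S5-1->S7; S6-0->S2; S6-1->S7; S7-0->S0; S7-1->S5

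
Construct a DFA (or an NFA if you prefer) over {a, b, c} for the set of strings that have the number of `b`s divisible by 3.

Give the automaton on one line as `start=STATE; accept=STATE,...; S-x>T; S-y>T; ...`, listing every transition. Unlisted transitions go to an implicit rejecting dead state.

start=S0; accept=S0; S0-a>S0; S0-b>S1; S0-c>S0; S1-a>S1; S1-b>S2; S1-c>S1; S2-a>S2; S2-b>S0; S2-c>S2

Keep the running count of `b`s modulo 3: each `b` advances along the cycle S0 → S1 → S2 → S0 while other symbols loop. Accept at S0.
A 3-state machine:
        a   b   c  
>* S0   S0  S1  S0 
   S1   S1  S2  S1 
   S2   S2  S0  S2 
(> = start, * = accepting)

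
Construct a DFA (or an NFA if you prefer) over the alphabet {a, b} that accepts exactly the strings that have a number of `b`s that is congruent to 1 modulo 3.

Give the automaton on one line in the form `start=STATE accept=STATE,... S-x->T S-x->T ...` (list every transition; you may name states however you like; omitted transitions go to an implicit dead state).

start=s0 accept=s1 s0-a->s0 s0-b->s1 s1-a->s1 s1-b->s2 s2-a->s2 s2-b->s0

The only thing that matters is how many `b`s have appeared, reduced mod 3. Use one state per residue: s0 for 0, …, s2 for 2. Reading `b` moves to the next residue; anything else stays put. s1 is accepting.
A 3-state machine:
        a   b  
>  s0   s0  s1 
 * s1   s1  s2 
   s2   s2  s0 
(> = start, * = accepting)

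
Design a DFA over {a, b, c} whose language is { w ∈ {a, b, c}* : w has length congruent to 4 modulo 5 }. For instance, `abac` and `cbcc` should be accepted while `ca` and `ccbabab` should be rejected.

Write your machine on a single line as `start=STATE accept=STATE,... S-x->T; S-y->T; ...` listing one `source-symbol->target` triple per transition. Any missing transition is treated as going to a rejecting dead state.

Count input length modulo 5: every symbol advances one step around the cycle q0 → q1 → q2 → q3 → q4 → q0. Accept at q4.
A 5-state machine:
        a   b   c  
>  q0   q1  q1  q1 
   q1   q2  q2  q2 
   q2   q3  q3  q3 
   q3   q4  q4  q4 
 * q4   q0  q0  q0 
(> = start, * = accepting)

start=q0; accept=q4; q0-a->q1; q0-b->q1; q0-c->q1; q1-a->q2; q1-b->q2; q1-c->q2; q2-a->q3; q2-b->q3; q2-c->q3; q3-a->q4; q3-b->q4; q3-c->q4; q4-a->q0; q4-b->q0; q4-c->q0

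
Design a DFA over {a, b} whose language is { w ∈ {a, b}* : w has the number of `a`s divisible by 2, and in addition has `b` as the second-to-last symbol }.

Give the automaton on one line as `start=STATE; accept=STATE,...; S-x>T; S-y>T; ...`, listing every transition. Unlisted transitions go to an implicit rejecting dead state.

Run two small machines in parallel and take their product. One (2 states) tracks the count of `a`s modulo 2; the other (7 states) tracks the last 2 symbols read. Each combined state is a pair, one component from each; accept when both components accept.
          a    b  
>  S0     S1   S2 
   S1     S3   S4 
   S2     S5   S6 
   S3     S7   S8 
   S4     S9  S10 
   S5     S3   S4 
 * S6     S5   S6 
   S7     S3   S4 
   S8     S5   S6 
 * S9     S7   S8 
   S10    S9  S10 
(> = start, * = accepting)

start=S0; accept=S6,S9; S0-a>S1; S0-b>S2; S1-a>S3; S1-b>S4; S2-a>S5; S2-b>S6; S3-a>S7; S3-b>S8; S4-a>S9; S4-b>S10; S5-a>S3; S5-b>S4; S6-a>S5; S6-b>S6; S7-a>S3; S7-b>S4; S8-a>S5; S8-b>S6; S9-a>S7; S9-b>S8; S10-a>S9; S10-b>S10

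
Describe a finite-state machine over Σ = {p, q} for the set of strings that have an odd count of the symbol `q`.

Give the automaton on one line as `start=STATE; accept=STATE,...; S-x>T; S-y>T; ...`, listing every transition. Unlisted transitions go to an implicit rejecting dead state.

start=S0; accept=S1; S0-p>S0; S0-q>S1; S1-p>S1; S1-q>S0

The only thing that matters is how many `q`s have appeared, reduced mod 2. Use one state per residue: S0 for 0, …, S1 for 1. Reading `q` moves to the next residue; anything else stays put. S1 is accepting.
With 2 states:
        p   q  
>  S0   S0  S1 
 * S1   S1  S0 
(> = start, * = accepting)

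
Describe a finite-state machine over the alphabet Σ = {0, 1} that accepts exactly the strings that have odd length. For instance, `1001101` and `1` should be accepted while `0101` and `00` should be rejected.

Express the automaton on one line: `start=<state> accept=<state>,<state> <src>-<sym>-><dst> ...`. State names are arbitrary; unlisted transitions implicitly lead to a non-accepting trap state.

Count input length modulo 2: every symbol advances one step around the cycle q0 → q1 → q0. Accept at q1.
A 2-state machine:
        0   1  
>  q0   q1  q1 
 * q1   q0  q0 
(> = start, * = accepting)

start=q0 accept=q1 q0-0->q1 q0-1->q1 q1-0->q0 q1-1->q0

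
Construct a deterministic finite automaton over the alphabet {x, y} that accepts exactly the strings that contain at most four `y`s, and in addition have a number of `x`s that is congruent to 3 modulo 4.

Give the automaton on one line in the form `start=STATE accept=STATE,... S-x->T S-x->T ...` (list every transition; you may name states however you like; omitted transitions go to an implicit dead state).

start=S0 accept=S6,S10,S14,S18,S20 S0-x->S1 S0-y->S2 S1-x->S3 S1-y->S4 S2-x->S4 S2-y->S5 S3-x->S6 S3-y->S7 S4-x->S7 S4-y->S8 S5-x->S8 S5-y->S9 S6-x->S0 S6-y->S10 S7-x->S10 S7-y->S11 S8-x->S11 S8-y->S12 S9-x->S12 S9-y->S13 S10-x->S2 S10-y->S14 S11-x->S14 S11-y->S15 S12-x->S15 S12-y->S16 S13-x->S16 S13-y->S17 S14-x->S5 S14-y->S18 S15-x->S18 S15-y->S19 S16-x->S19 S16-y->S17 S17-x->S17 S17-y->S17 S18-x->S9 S18-y->S20 S19-x->S20 S19-y->S17 S20-x->S13 S20-y->S17

Handle the two conditions separately and then intersect. The first has 6 states tracking the count of `y`s, saturating at 5; the second has 4 states tracking the count of `x`s modulo 4. A product state is a pair (one from each), accepting exactly when both do. Equivalent product states are then merged.
With 21 states:
          x    y  
>  S0     S1   S2 
   S1     S3   S4 
   S2     S4   S5 
   S3     S6   S7 
   S4     S7   S8 
   S5     S8   S9 
 * S6     S0  S10 
   S7    S10  S11 
   S8    S11  S12 
   S9    S12  S13 
 * S10    S2  S14 
   S11   S14  S15 
   S12   S15  S16 
   S13   S16  S17 
 * S14    S5  S18 
   S15   S18  S19 
   S16   S19  S17 
   S17   S17  S17 
 * S18    S9  S20 
   S19   S20  S17 
 * S20   S13  S17 
(> = start, * = accepting)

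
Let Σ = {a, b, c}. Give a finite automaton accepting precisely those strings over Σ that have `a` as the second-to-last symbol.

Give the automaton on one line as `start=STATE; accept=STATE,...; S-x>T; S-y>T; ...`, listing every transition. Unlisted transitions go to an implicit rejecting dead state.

start=q0; accept=q4,q5,q6; q0-a>q1; q0-b>q2; q0-c>q3; q1-a>q4; q1-b>q5; q1-c>q6; q2-a>q7; q2-b>q8; q2-c>q9; q3-a>q10; q3-b>q11; q3-c>q12; q4-a>q4; q4-b>q5; q4-c>q6; q5-a>q7; q5-b>q8; q5-c>q9; q6-a>q10; q6-b>q11; q6-c>q12; q7-a>q4; q7-b>q5; q7-c>q6; q8-a>q7; q8-b>q8; q8-c>q9; q9-a>q10; q9-b>q11; q9-c>q12; q10-a>q4; q10-b>q5; q10-c>q6; q11-a>q7; q11-b>q8; q11-c>q9; q12-a>q10; q12-b>q11; q12-c>q12

A DFA must remember the last 2 symbols (since which symbol is second-to-last isn't known until the input ends). Use one state per possible window of the last ≤2 symbols; accept from those whose window starts with `a`.
          a    b    c  
>  q0     q1   q2   q3 
   q1     q4   q5   q6 
   q2     q7   q8   q9 
   q3    q10  q11  q12 
 * q4     q4   q5   q6 
 * q5     q7   q8   q9 
 * q6    q10  q11  q12 
   q7     q4   q5   q6 
   q8     q7   q8   q9 
   q9    q10  q11  q12 
   q10    q4   q5   q6 
   q11    q7   q8   q9 
   q12   q10  q11  q12 
(> = start, * = accepting)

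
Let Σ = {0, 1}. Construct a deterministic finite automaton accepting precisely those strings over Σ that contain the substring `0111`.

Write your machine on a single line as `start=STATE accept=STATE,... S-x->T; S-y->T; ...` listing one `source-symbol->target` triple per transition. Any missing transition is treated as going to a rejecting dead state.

States q0..q3 record the length of the longest prefix of `0111` that matches the current input suffix. Reaching q4 means `0111` has been seen, and we stay there forever. Accept from q4.
A 5-state machine:
        0   1  
>  q0   q1  q0 
   q1   q1  q2 
   q2   q1  q3 
   q3   q1  q4 
 * q4   q4  q4 
(> = start, * = accepting)

start=q0; accept=q4; q0-0->q1; q0-1->q0; q1-0->q1; q1-1->q2; q2-0->q1; q2-1->q3; q3-0->q1; q3-1->q4; q4-0->q4; q4-1->q4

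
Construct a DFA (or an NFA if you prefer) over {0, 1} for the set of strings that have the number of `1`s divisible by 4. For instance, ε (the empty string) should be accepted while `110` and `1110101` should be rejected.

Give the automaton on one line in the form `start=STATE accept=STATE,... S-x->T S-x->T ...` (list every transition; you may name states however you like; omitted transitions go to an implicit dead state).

The only thing that matters is how many `1`s have appeared, reduced mod 4. Use one state per residue: s0 for 0, …, s3 for 3. Reading `1` moves to the next residue; anything else stays put. s0 is accepting.
A 4-state machine:
        0   1  
>* s0   s0  s1 
   s1   s1  s2 
   s2   s2  s3 
   s3   s3  s0 
(> = start, * = accepting)

start=s0 accept=s0 s0-0->s0 s0-1->s1 s1-0->s1 s1-1->s2 s2-0->s2 s2-1->s3 s3-0->s3 s3-1->s0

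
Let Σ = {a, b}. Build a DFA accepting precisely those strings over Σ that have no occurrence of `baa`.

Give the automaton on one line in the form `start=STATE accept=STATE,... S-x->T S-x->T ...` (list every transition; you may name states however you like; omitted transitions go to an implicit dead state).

This is the complement of 'contains `baa`'. Use the same substring-matching states — q0 through q3 holding how much of `baa` has just been matched — but flip the accepting set: everything except the trap q3 accepts.
With 4 states:
        a   b  
>* q0   q0  q1 
 * q1   q2  q1 
 * q2   q3  q1 
   q3   q3  q3 
(> = start, * = accepting)

start=q0 accept=q0,q1,q2 q0-a->q0 q0-b->q1 q1-a->q2 q1-b->q1 q2-a->q3 q2-b->q1 q3-a->q3 q3-b->q3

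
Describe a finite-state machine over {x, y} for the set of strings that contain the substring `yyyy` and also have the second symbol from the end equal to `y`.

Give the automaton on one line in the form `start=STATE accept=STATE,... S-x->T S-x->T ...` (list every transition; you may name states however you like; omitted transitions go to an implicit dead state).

start=q0 accept=q8,q9 q0-x->q1 q0-y->q2 q1-x->q3 q1-y->q4 q2-x->q5 q2-y->q6 q3-x->q3 q3-y->q4 q4-x->q5 q4-y->q6 q5-x->q3 q5-y->q4 q6-x->q5 q6-y->q7 q7-x->q5 q7-y->q8 q8-x->q9 q8-y->q8 q9-x->q10 q9-y->q11 q10-x->q10 q10-y->q11 q11-x->q9 q11-y->q8

Build one automaton per condition and run them in lockstep. One (5 states) tracks whether and how much of `yyyy` has been seen; the other (7 states) tracks the last 2 symbols read. Each combined state is a pair, one component from each; accept when both components accept.
With 12 states:
          x    y  
>  q0     q1   q2 
   q1     q3   q4 
   q2     q5   q6 
   q3     q3   q4 
   q4     q5   q6 
   q5     q3   q4 
   q6     q5   q7 
   q7     q5   q8 
 * q8     q9   q8 
 * q9    q10  q11 
   q10   q10  q11 
   q11    q9   q8 
(> = start, * = accepting)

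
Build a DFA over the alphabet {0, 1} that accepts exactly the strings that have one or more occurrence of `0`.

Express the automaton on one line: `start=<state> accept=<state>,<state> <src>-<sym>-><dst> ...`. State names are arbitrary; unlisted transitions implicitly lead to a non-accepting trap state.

Count `0`s, saturating at 2: state A means no `0` yet, B means one `0` seen, C means more than one. Each `0` increments (capped at C); other symbols loop. Accept from {B, C}.
A 3-state machine:
       0  1 
>  A   B  A 
 * B   C  B 
 * C   C  C 
(> = start, * = accepting)

start=A accept=B,C A-0->B A-1->A B-0->C B-1->B C-0->C C-1->C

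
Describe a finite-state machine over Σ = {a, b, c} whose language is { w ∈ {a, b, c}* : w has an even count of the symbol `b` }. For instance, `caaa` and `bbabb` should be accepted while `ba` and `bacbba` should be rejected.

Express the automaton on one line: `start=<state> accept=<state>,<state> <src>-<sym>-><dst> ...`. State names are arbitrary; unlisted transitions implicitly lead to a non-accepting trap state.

Keep the running count of `b`s modulo 2: each `b` advances along the cycle q0 → q1 → q0 while other symbols loop. Accept at q0.
A 2-state machine:
        a   b   c  
>* q0   q0  q1  q0 
   q1   q1  q0  q1 
(> = start, * = accepting)

start=q0 accept=q0 q0-a->q0 q0-b->q1 q0-c->q0 q1-a->q1 q1-b->q0 q1-c->q1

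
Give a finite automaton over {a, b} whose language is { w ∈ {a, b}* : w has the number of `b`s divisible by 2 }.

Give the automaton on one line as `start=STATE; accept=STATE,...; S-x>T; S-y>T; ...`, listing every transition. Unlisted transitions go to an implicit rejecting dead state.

start=s0; accept=s0; s0-a>s0; s0-b>s1; s1-a>s1; s1-b>s0

The only thing that matters is how many `b`s have appeared, reduced mod 2. Use one state per residue: s0 for 0, …, s1 for 1. Reading `b` moves to the next residue; anything else stays put. s0 is accepting.
2 states suffice.
        a   b  
>* s0   s0  s1 
   s1   s1  s0 
(> = start, * = accepting)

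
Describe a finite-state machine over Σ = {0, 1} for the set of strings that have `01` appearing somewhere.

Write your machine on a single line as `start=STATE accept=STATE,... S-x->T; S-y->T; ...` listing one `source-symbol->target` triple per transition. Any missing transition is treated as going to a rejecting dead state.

start=s0; accept=s2; s0-0->s1; s0-1->s0; s1-0->s1; s1-1->s2; s2-0->s2; s2-1->s2

States s0..s1 record the length of the longest prefix of `01` that matches the current input suffix. Reaching s2 means `01` has been seen, and we stay there forever. Accept from s2.
With 3 states:
        0   1  
>  s0   s1  s0 
   s1   s1  s2 
 * s2   s2  s2 
(> = start, * = accepting)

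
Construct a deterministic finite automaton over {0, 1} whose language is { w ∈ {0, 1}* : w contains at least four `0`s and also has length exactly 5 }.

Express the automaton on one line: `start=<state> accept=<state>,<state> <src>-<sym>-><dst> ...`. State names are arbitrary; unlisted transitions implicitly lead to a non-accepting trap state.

start=s0 accept=s10 s0-0->s1 s0-1->s2 s1-0->s3 s1-1->s4 s2-0->s4 s2-1->s5 s3-0->s6 s3-1->s7 s4-0->s7 s4-1->s5 s5-0->s5 s5-1->s5 s6-0->s8 s6-1->s9 s7-0->s9 s7-1->s5 s8-0->s10 s8-1->s10 s9-0->s10 s9-1->s5 s10-0->s5 s10-1->s5

Build one automaton per condition and run them in lockstep. The first has 6 states tracking the count of `0`s, saturating at 5; the second has 7 states tracking the input length, saturating at 6. A product state is a pair (one from each), accepting exactly when both do. Equivalent product states are then merged.
11 states suffice.
          0    1  
>  s0     s1   s2 
   s1     s3   s4 
   s2     s4   s5 
   s3     s6   s7 
   s4     s7   s5 
   s5     s5   s5 
   s6     s8   s9 
   s7     s9   s5 
   s8    s10  s10 
   s9    s10   s5 
 * s10    s5   s5 
(> = start, * = accepting)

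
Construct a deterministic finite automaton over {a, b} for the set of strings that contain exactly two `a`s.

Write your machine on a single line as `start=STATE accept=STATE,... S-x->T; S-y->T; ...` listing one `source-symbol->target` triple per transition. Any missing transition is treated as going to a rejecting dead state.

Only the number of `a`s matters, and only up to 3. Make a chain q0 → q1 → q2 → q3 advanced by each `a` (with q3 absorbing); every other symbol self-loops. The accepting set is {q2}.
A 4-state machine:
        a   b  
>  q0   q1  q0 
   q1   q2  q1 
 * q2   q3  q2 
   q3   q3  q3 
(> = start, * = accepting)

start=q0; accept=q2; q0-a->q1; q0-b->q0; q1-a->q2; q1-b->q1; q2-a->q3; q2-b->q2; q3-a->q3; q3-b->q3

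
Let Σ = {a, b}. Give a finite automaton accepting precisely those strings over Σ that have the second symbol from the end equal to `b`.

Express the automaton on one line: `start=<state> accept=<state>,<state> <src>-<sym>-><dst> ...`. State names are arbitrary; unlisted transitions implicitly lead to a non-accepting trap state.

A DFA must remember the last 2 symbols (since which symbol is second-to-last isn't known until the input ends). Use one state per possible window of the last ≤2 symbols; accept from those whose window starts with `b`.
A 7-state machine:
        a   b  
>  q0   q1  q2 
   q1   q3  q4 
   q2   q5  q6 
   q3   q3  q4 
   q4   q5  q6 
 * q5   q3  q4 
 * q6   q5  q6 
(> = start, * = accepting)

start=q0 accept=q5,q6 q0-a->q1 q0-b->q2 q1-a->q3 q1-b->q4 q2-a->q5 q2-b->q6 q3-a->q3 q3-b->q4 q4-a->q5 q4-b->q6 q5-a->q3 q5-b->q4 q6-a->q5 q6-b->q6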